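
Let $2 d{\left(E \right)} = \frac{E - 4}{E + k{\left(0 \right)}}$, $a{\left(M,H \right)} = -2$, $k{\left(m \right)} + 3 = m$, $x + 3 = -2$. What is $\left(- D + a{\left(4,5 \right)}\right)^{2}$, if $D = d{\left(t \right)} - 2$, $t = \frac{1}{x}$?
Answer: $\frac{441}{1024} \approx 0.43066$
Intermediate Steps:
$x = -5$ ($x = -3 - 2 = -5$)
$k{\left(m \right)} = -3 + m$
$t = - \frac{1}{5}$ ($t = \frac{1}{-5} = - \frac{1}{5} \approx -0.2$)
$d{\left(E \right)} = \frac{-4 + E}{2 \left(-3 + E\right)}$ ($d{\left(E \right)} = \frac{\left(E - 4\right) \frac{1}{E + \left(-3 + 0\right)}}{2} = \frac{\left(-4 + E\right) \frac{1}{E - 3}}{2} = \frac{\left(-4 + E\right) \frac{1}{-3 + E}}{2} = \frac{\frac{1}{-3 + E} \left(-4 + E\right)}{2} = \frac{-4 + E}{2 \left(-3 + E\right)}$)
$D = - \frac{43}{32}$ ($D = \frac{-4 - \frac{1}{5}}{2 \left(-3 - \frac{1}{5}\right)} - 2 = \frac{1}{2} \frac{1}{- \frac{16}{5}} \left(- \frac{21}{5}\right) - 2 = \frac{1}{2} \left(- \frac{5}{16}\right) \left(- \frac{21}{5}\right) - 2 = \frac{21}{32} - 2 = - \frac{43}{32} \approx -1.3438$)
$\left(- D + a{\left(4,5 \right)}\right)^{2} = \left(\left(-1\right) \left(- \frac{43}{32}\right) - 2\right)^{2} = \left(\frac{43}{32} - 2\right)^{2} = \left(- \frac{21}{32}\right)^{2} = \frac{441}{1024}$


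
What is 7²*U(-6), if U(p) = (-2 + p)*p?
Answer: 2352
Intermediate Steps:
U(p) = p*(-2 + p)
7²*U(-6) = 7²*(-6*(-2 - 6)) = 49*(-6*(-8)) = 49*48 = 2352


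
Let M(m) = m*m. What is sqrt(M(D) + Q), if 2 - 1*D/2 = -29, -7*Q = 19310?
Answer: sqrt(53186)/7 ≈ 32.946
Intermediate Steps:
Q = -19310/7 (Q = -1/7*19310 = -19310/7 ≈ -2758.6)
D = 62 (D = 4 - 2*(-29) = 4 + 58 = 62)
M(m) = m**2
sqrt(M(D) + Q) = sqrt(62**2 - 19310/7) = sqrt(3844 - 19310/7) = sqrt(7598/7) = sqrt(53186)/7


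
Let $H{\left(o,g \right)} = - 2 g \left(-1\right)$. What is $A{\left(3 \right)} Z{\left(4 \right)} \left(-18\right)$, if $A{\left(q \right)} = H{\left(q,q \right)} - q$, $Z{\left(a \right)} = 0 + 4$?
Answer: $-216$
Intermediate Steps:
$Z{\left(a \right)} = 4$
$H{\left(o,g \right)} = 2 g$
$A{\left(q \right)} = q$ ($A{\left(q \right)} = 2 q - q = q$)
$A{\left(3 \right)} Z{\left(4 \right)} \left(-18\right) = 3 \cdot 4 \left(-18\right) = 12 \left(-18\right) = -216$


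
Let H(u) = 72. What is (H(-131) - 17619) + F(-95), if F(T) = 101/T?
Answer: -1667066/95 ≈ -17548.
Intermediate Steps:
(H(-131) - 17619) + F(-95) = (72 - 17619) + 101/(-95) = -17547 + 101*(-1/95) = -17547 - 101/95 = -1667066/95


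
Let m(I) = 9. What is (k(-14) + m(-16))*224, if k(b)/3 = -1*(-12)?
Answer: 10080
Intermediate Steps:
k(b) = 36 (k(b) = 3*(-1*(-12)) = 3*12 = 36)
(k(-14) + m(-16))*224 = (36 + 9)*224 = 45*224 = 10080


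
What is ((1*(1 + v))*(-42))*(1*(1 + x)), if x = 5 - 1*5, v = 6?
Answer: -294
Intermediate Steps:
x = 0 (x = 5 - 5 = 0)
((1*(1 + v))*(-42))*(1*(1 + x)) = ((1*(1 + 6))*(-42))*(1*(1 + 0)) = ((1*7)*(-42))*(1*1) = (7*(-42))*1 = -294*1 = -294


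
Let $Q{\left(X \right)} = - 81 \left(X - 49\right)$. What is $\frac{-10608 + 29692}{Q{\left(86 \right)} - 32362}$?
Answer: $- \frac{19084}{35359} \approx -0.53972$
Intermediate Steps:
$Q{\left(X \right)} = 3969 - 81 X$ ($Q{\left(X \right)} = - 81 \left(-49 + X\right) = 3969 - 81 X$)
$\frac{-10608 + 29692}{Q{\left(86 \right)} - 32362} = \frac{-10608 + 29692}{\left(3969 - 6966\right) - 32362} = \frac{19084}{\left(3969 - 6966\right) - 32362} = \frac{19084}{-2997 - 32362} = \frac{19084}{-35359} = 19084 \left(- \frac{1}{35359}\right) = - \frac{19084}{35359}$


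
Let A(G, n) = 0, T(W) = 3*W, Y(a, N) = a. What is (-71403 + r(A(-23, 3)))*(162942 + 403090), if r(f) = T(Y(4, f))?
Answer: -40409590512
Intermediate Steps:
r(f) = 12 (r(f) = 3*4 = 12)
(-71403 + r(A(-23, 3)))*(162942 + 403090) = (-71403 + 12)*(162942 + 403090) = -71391*566032 = -40409590512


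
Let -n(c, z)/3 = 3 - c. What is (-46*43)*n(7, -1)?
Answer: -23736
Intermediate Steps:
n(c, z) = -9 + 3*c (n(c, z) = -3*(3 - c) = -9 + 3*c)
(-46*43)*n(7, -1) = (-46*43)*(-9 + 3*7) = -1978*(-9 + 21) = -1978*12 = -23736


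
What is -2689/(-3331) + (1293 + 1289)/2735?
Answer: 15955057/9110285 ≈ 1.7513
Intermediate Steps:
-2689/(-3331) + (1293 + 1289)/2735 = -2689*(-1/3331) + 2582*(1/2735) = 2689/3331 + 2582/2735 = 15955057/9110285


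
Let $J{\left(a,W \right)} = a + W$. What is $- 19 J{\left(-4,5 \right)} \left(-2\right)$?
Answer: $38$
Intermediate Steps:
$J{\left(a,W \right)} = W + a$
$- 19 J{\left(-4,5 \right)} \left(-2\right) = - 19 \left(5 - 4\right) \left(-2\right) = \left(-19\right) 1 \left(-2\right) = \left(-19\right) \left(-2\right) = 38$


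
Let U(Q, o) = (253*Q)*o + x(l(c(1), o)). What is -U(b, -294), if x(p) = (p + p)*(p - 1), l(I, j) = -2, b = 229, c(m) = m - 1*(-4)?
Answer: 17033466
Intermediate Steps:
c(m) = 4 + m (c(m) = m + 4 = 4 + m)
x(p) = 2*p*(-1 + p) (x(p) = (2*p)*(-1 + p) = 2*p*(-1 + p))
U(Q, o) = 12 + 253*Q*o (U(Q, o) = (253*Q)*o + 2*(-2)*(-1 - 2) = 253*Q*o + 2*(-2)*(-3) = 253*Q*o + 12 = 12 + 253*Q*o)
-U(b, -294) = -(12 + 253*229*(-294)) = -(12 - 17033478) = -1*(-17033466) = 17033466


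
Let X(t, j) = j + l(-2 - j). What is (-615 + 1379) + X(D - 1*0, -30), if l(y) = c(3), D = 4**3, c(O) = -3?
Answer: 731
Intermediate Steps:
D = 64
l(y) = -3
X(t, j) = -3 + j (X(t, j) = j - 3 = -3 + j)
(-615 + 1379) + X(D - 1*0, -30) = (-615 + 1379) + (-3 - 30) = 764 - 33 = 731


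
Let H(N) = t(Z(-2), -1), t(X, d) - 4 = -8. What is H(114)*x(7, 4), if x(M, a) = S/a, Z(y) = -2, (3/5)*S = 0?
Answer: 0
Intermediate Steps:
S = 0 (S = (5/3)*0 = 0)
t(X, d) = -4 (t(X, d) = 4 - 8 = -4)
H(N) = -4
x(M, a) = 0 (x(M, a) = 0/a = 0)
H(114)*x(7, 4) = -4*0 = 0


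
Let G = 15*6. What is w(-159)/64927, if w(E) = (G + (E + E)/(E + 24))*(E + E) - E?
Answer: -438151/973905 ≈ -0.44989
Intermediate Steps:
G = 90
w(E) = -E + 2*E*(90 + 2*E/(24 + E)) (w(E) = (90 + (E + E)/(E + 24))*(E + E) - E = (90 + (2*E)/(24 + E))*(2*E) - E = (90 + 2*E/(24 + E))*(2*E) - E = 2*E*(90 + 2*E/(24 + E)) - E = -E + 2*E*(90 + 2*E/(24 + E)))
w(-159)/64927 = (3*(-159)*(1432 + 61*(-159))/(24 - 159))/64927 = (3*(-159)*(1432 - 9699)/(-135))*(1/64927) = (3*(-159)*(-1/135)*(-8267))*(1/64927) = -438151/15*1/64927 = -438151/973905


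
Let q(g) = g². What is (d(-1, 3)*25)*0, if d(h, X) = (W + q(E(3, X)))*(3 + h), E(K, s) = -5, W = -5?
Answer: 0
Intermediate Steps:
d(h, X) = 60 + 20*h (d(h, X) = (-5 + (-5)²)*(3 + h) = (-5 + 25)*(3 + h) = 20*(3 + h) = 60 + 20*h)
(d(-1, 3)*25)*0 = ((60 + 20*(-1))*25)*0 = ((60 - 20)*25)*0 = (40*25)*0 = 1000*0 = 0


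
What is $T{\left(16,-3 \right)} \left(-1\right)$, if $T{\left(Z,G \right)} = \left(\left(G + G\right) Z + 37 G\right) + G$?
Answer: $210$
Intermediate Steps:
$T{\left(Z,G \right)} = 38 G + 2 G Z$ ($T{\left(Z,G \right)} = \left(2 G Z + 37 G\right) + G = \left(37 G + 2 G Z\right) + G = 38 G + 2 G Z$)
$T{\left(16,-3 \right)} \left(-1\right) = 2 \left(-3\right) \left(19 + 16\right) \left(-1\right) = 2 \left(-3\right) 35 \left(-1\right) = \left(-210\right) \left(-1\right) = 210$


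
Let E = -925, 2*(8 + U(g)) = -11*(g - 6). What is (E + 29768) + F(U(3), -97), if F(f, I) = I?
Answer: 28746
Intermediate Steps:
U(g) = 25 - 11*g/2 (U(g) = -8 + (-11*(g - 6))/2 = -8 + (-11*(-6 + g))/2 = -8 + (66 - 11*g)/2 = -8 + (33 - 11*g/2) = 25 - 11*g/2)
(E + 29768) + F(U(3), -97) = (-925 + 29768) - 97 = 28843 - 97 = 28746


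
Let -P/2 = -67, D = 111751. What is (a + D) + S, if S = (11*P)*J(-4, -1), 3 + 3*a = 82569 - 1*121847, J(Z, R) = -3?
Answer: 282706/3 ≈ 94235.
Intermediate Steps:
P = 134 (P = -2*(-67) = 134)
a = -39281/3 (a = -1 + (82569 - 1*121847)/3 = -1 + (82569 - 121847)/3 = -1 + (1/3)*(-39278) = -1 - 39278/3 = -39281/3 ≈ -13094.)
S = -4422 (S = (11*134)*(-3) = 1474*(-3) = -4422)
(a + D) + S = (-39281/3 + 111751) - 4422 = 295972/3 - 4422 = 282706/3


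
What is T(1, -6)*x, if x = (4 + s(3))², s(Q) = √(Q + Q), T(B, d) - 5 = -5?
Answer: 0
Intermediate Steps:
T(B, d) = 0 (T(B, d) = 5 - 5 = 0)
s(Q) = √2*√Q (s(Q) = √(2*Q) = √2*√Q)
x = (4 + √6)² (x = (4 + √2*√3)² = (4 + √6)² ≈ 41.596)
T(1, -6)*x = 0*(4 + √6)² = 0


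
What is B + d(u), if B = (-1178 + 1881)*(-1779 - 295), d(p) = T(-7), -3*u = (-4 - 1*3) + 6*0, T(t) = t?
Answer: -1458029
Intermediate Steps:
u = 7/3 (u = -((-4 - 1*3) + 6*0)/3 = -((-4 - 3) + 0)/3 = -(-7 + 0)/3 = -⅓*(-7) = 7/3 ≈ 2.3333)
d(p) = -7
B = -1458022 (B = 703*(-2074) = -1458022)
B + d(u) = -1458022 - 7 = -1458029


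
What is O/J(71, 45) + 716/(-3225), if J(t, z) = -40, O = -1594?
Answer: 511201/12900 ≈ 39.628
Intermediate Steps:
O/J(71, 45) + 716/(-3225) = -1594/(-40) + 716/(-3225) = -1594*(-1/40) + 716*(-1/3225) = 797/20 - 716/3225 = 511201/12900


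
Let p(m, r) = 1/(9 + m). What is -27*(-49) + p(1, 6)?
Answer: 13231/10 ≈ 1323.1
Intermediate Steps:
-27*(-49) + p(1, 6) = -27*(-49) + 1/(9 + 1) = 1323 + 1/10 = 13231/10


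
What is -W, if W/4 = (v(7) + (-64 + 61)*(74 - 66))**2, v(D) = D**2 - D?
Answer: -1296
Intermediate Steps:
W = 1296 (W = 4*(7*(-1 + 7) + (-64 + 61)*(74 - 66))**2 = 4*(7*6 - 3*8)**2 = 4*(42 - 24)**2 = 4*18**2 = 4*324 = 1296)
-W = -1*1296 = -1296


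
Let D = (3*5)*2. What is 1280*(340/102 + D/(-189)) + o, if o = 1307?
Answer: 338341/63 ≈ 5370.5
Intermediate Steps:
D = 30 (D = 15*2 = 30)
1280*(340/102 + D/(-189)) + o = 1280*(340/102 + 30/(-189)) + 1307 = 1280*(340*(1/102) + 30*(-1/189)) + 1307 = 1280*(10/3 - 10/63) + 1307 = 1280*(200/63) + 1307 = 256000/63 + 1307 = 338341/63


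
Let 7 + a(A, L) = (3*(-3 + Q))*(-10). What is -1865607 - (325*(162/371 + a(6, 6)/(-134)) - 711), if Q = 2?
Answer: -92715721619/49714 ≈ -1.8650e+6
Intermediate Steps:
a(A, L) = 23 (a(A, L) = -7 + (3*(-3 + 2))*(-10) = -7 + (3*(-1))*(-10) = -7 - 3*(-10) = -7 + 30 = 23)
-1865607 - (325*(162/371 + a(6, 6)/(-134)) - 711) = -1865607 - (325*(162/371 + 23/(-134)) - 711) = -1865607 - (325*(162*(1/371) + 23*(-1/134)) - 711) = -1865607 - (325*(162/371 - 23/134) - 711) = -1865607 - (325*(13175/49714) - 711) = -1865607 - (4281875/49714 - 711) = -1865607 - 1*(-31064779/49714) = -1865607 + 31064779/49714 = -92715721619/49714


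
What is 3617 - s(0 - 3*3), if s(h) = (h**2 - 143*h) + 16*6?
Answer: 2153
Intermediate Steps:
s(h) = 96 + h**2 - 143*h (s(h) = (h**2 - 143*h) + 96 = 96 + h**2 - 143*h)
3617 - s(0 - 3*3) = 3617 - (96 + (0 - 3*3)**2 - 143*(0 - 3*3)) = 3617 - (96 + (0 - 9)**2 - 143*(0 - 9)) = 3617 - (96 + (-9)**2 - 143*(-9)) = 3617 - (96 + 81 + 1287) = 3617 - 1*1464 = 3617 - 1464 = 2153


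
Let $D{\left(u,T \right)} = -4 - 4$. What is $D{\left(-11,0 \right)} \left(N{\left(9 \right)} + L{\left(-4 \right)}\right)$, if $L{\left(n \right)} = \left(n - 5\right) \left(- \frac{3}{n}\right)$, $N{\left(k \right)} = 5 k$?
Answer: $-306$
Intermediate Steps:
$D{\left(u,T \right)} = -8$ ($D{\left(u,T \right)} = -4 - 4 = -8$)
$L{\left(n \right)} = - \frac{3 \left(-5 + n\right)}{n}$ ($L{\left(n \right)} = \left(-5 + n\right) \left(- \frac{3}{n}\right) = - \frac{3 \left(-5 + n\right)}{n}$)
$D{\left(-11,0 \right)} \left(N{\left(9 \right)} + L{\left(-4 \right)}\right) = - 8 \left(5 \cdot 9 + \left(-3 + \frac{15}{-4}\right)\right) = - 8 \left(45 + \left(-3 + 15 \left(- \frac{1}{4}\right)\right)\right) = - 8 \left(45 - \frac{27}{4}\right) = \left(-8\right) \frac{153}{4} = -306$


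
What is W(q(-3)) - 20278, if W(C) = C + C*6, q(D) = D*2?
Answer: -20320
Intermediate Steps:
q(D) = 2*D
W(C) = 7*C (W(C) = C + 6*C = 7*C)
W(q(-3)) - 20278 = 7*(2*(-3)) - 20278 = 7*(-6) - 20278 = -42 - 20278 = -20320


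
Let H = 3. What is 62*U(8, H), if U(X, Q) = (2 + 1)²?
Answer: 558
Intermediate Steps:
U(X, Q) = 9 (U(X, Q) = 3² = 9)
62*U(8, H) = 62*9 = 558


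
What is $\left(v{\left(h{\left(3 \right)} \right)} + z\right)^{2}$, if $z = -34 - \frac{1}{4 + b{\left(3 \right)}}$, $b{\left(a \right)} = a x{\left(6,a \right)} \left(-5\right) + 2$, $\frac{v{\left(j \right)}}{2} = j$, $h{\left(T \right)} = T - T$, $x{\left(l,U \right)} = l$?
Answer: $\frac{8151025}{7056} \approx 1155.2$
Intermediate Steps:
$h{\left(T \right)} = 0$
$v{\left(j \right)} = 2 j$
$b{\left(a \right)} = 2 - 30 a$ ($b{\left(a \right)} = a 6 \left(-5\right) + 2 = 6 a \left(-5\right) + 2 = - 30 a + 2 = 2 - 30 a$)
$z = - \frac{2855}{84}$ ($z = -34 - \frac{1}{4 + \left(2 - 90\right)} = -34 - \frac{1}{4 - 88} = -34 - \frac{1}{-84} = -34 - - \frac{1}{84} = -34 + \frac{1}{84} = - \frac{2855}{84} \approx -33.988$)
$\left(v{\left(h{\left(3 \right)} \right)} + z\right)^{2} = \left(2 \cdot 0 - \frac{2855}{84}\right)^{2} = \left(0 - \frac{2855}{84}\right)^{2} = \left(- \frac{2855}{84}\right)^{2} = \frac{8151025}{7056}$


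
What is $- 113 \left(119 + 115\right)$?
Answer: $-26442$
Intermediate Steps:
$- 113 \left(119 + 115\right) = \left(-113\right) 234 = -26442$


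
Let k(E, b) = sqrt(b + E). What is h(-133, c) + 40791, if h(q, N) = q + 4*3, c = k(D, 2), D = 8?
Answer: 40670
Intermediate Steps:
k(E, b) = sqrt(E + b)
c = sqrt(10) (c = sqrt(8 + 2) = sqrt(10) ≈ 3.1623)
h(q, N) = 12 + q (h(q, N) = q + 12 = 12 + q)
h(-133, c) + 40791 = (12 - 133) + 40791 = -121 + 40791 = 40670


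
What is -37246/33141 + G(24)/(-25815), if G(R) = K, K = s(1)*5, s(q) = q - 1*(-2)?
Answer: -64133507/57035661 ≈ -1.1244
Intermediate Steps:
s(q) = 2 + q (s(q) = q + 2 = 2 + q)
K = 15 (K = (2 + 1)*5 = 3*5 = 15)
G(R) = 15
-37246/33141 + G(24)/(-25815) = -37246/33141 + 15/(-25815) = -37246*1/33141 + 15*(-1/25815) = -37246/33141 - 1/1721 = -64133507/57035661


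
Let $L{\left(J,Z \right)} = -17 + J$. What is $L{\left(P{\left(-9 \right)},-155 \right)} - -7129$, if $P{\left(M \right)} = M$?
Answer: $7103$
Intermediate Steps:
$L{\left(P{\left(-9 \right)},-155 \right)} - -7129 = \left(-17 - 9\right) - -7129 = -26 + 7129 = 7103$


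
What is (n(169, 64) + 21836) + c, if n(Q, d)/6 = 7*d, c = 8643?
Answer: 33167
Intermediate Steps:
n(Q, d) = 42*d (n(Q, d) = 6*(7*d) = 42*d)
(n(169, 64) + 21836) + c = (42*64 + 21836) + 8643 = (2688 + 21836) + 8643 = 24524 + 8643 = 33167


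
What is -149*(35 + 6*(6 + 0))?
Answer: -10579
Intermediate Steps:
-149*(35 + 6*(6 + 0)) = -149*(35 + 6*6) = -149*(35 + 36) = -149*71 = -10579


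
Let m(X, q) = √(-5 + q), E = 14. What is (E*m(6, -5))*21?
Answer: 294*I*√10 ≈ 929.71*I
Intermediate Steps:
(E*m(6, -5))*21 = (14*√(-5 - 5))*21 = (14*√(-10))*21 = (14*(I*√10))*21 = (14*I*√10)*21 = 294*I*√10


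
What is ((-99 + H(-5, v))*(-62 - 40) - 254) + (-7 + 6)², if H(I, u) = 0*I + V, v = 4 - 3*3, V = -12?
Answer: 11069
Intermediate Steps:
v = -5 (v = 4 - 9 = -5)
H(I, u) = -12 (H(I, u) = 0*I - 12 = 0 - 12 = -12)
((-99 + H(-5, v))*(-62 - 40) - 254) + (-7 + 6)² = ((-99 - 12)*(-62 - 40) - 254) + (-7 + 6)² = (-111*(-102) - 254) + (-1)² = (11322 - 254) + 1 = 11068 + 1 = 11069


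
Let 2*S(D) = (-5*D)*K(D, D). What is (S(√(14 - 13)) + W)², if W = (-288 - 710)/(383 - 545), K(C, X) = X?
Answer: 351649/26244 ≈ 13.399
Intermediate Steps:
W = 499/81 (W = -998/(-162) = -998*(-1/162) = 499/81 ≈ 6.1605)
S(D) = -5*D²/2 (S(D) = ((-5*D)*D)/2 = (-5*D²)/2 = -5*D²/2)
(S(√(14 - 13)) + W)² = (-5*(√(14 - 13))²/2 + 499/81)² = (-5*(√1)²/2 + 499/81)² = (-5/2*1² + 499/81)² = (-5/2*1 + 499/81)² = (-5/2 + 499/81)² = (593/162)² = 351649/26244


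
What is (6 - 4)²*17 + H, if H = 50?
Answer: 118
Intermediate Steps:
(6 - 4)²*17 + H = (6 - 4)²*17 + 50 = 2²*17 + 50 = 4*17 + 50 = 68 + 50 = 118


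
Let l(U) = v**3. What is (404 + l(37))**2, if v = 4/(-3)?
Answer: 117592336/729 ≈ 1.6131e+5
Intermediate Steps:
v = -4/3 (v = 4*(-1/3) = -4/3 ≈ -1.3333)
l(U) = -64/27 (l(U) = (-4/3)**3 = -64/27)
(404 + l(37))**2 = (404 - 64/27)**2 = (10844/27)**2 = 117592336/729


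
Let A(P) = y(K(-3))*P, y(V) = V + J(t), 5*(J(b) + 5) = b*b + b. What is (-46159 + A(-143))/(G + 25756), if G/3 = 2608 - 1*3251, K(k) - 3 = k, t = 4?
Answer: -46016/23827 ≈ -1.9313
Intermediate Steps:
J(b) = -5 + b/5 + b²/5 (J(b) = -5 + (b*b + b)/5 = -5 + (b² + b)/5 = -5 + (b + b²)/5 = -5 + (b/5 + b²/5) = -5 + b/5 + b²/5)
K(k) = 3 + k
G = -1929 (G = 3*(2608 - 1*3251) = 3*(2608 - 3251) = 3*(-643) = -1929)
y(V) = -1 + V (y(V) = V + (-5 + (⅕)*4 + (⅕)*4²) = V + (-5 + ⅘ + (⅕)*16) = V + (-5 + ⅘ + 16/5) = V - 1 = -1 + V)
A(P) = -P (A(P) = (-1 + (3 - 3))*P = (-1 + 0)*P = -P)
(-46159 + A(-143))/(G + 25756) = (-46159 - 1*(-143))/(-1929 + 25756) = (-46159 + 143)/23827 = -46016*1/23827 = -46016/23827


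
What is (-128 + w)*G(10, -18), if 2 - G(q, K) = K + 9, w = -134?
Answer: -2882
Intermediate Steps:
G(q, K) = -7 - K (G(q, K) = 2 - (K + 9) = 2 - (9 + K) = 2 + (-9 - K) = -7 - K)
(-128 + w)*G(10, -18) = (-128 - 134)*(-7 - 1*(-18)) = -262*(-7 + 18) = -262*11 = -2882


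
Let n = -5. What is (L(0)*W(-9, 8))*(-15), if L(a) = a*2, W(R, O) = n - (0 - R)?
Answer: 0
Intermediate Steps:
W(R, O) = -5 + R (W(R, O) = -5 - (0 - R) = -5 - (-1)*R = -5 + R)
L(a) = 2*a
(L(0)*W(-9, 8))*(-15) = ((2*0)*(-5 - 9))*(-15) = (0*(-14))*(-15) = 0*(-15) = 0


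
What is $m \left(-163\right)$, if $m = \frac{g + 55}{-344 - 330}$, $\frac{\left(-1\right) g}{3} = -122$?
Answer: $\frac{68623}{674} \approx 101.81$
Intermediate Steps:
$g = 366$ ($g = \left(-3\right) \left(-122\right) = 366$)
$m = - \frac{421}{674}$ ($m = \frac{366 + 55}{-344 - 330} = \frac{421}{-674} = 421 \left(- \frac{1}{674}\right) = - \frac{421}{674} \approx -0.62463$)
$m \left(-163\right) = \left(- \frac{421}{674}\right) \left(-163\right) = \frac{68623}{674}$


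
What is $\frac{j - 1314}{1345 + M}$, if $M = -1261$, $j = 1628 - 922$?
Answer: $- \frac{152}{21} \approx -7.2381$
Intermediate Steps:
$j = 706$ ($j = 1628 - 922 = 706$)
$\frac{j - 1314}{1345 + M} = \frac{706 - 1314}{1345 - 1261} = - \frac{608}{84} = \left(-608\right) \frac{1}{84} = - \frac{152}{21}$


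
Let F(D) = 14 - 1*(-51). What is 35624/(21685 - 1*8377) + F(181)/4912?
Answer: 43962527/16342224 ≈ 2.6901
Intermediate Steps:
F(D) = 65 (F(D) = 14 + 51 = 65)
35624/(21685 - 1*8377) + F(181)/4912 = 35624/(21685 - 1*8377) + 65/4912 = 35624/(21685 - 8377) + 65*(1/4912) = 35624/13308 + 65/4912 = 35624*(1/13308) + 65/4912 = 8906/3327 + 65/4912 = 43962527/16342224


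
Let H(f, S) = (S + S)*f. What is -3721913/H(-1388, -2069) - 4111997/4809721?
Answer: -41518798813641/27624844191224 ≈ -1.5030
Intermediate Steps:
H(f, S) = 2*S*f (H(f, S) = (2*S)*f = 2*S*f)
-3721913/H(-1388, -2069) - 4111997/4809721 = -3721913/(2*(-2069)*(-1388)) - 4111997/4809721 = -3721913/5743544 - 4111997*1/4809721 = -3721913*1/5743544 - 4111997/4809721 = -3721913/5743544 - 4111997/4809721 = -41518798813641/27624844191224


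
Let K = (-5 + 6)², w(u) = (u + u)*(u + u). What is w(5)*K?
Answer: 100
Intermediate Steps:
w(u) = 4*u² (w(u) = (2*u)*(2*u) = 4*u²)
K = 1 (K = 1² = 1)
w(5)*K = (4*5²)*1 = (4*25)*1 = 100*1 = 100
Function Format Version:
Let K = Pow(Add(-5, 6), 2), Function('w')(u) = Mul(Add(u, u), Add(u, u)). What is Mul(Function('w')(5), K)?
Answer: 100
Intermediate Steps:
Function('w')(u) = Mul(4, Pow(u, 2)) (Function('w')(u) = Mul(Mul(2, u), Mul(2, u)) = Mul(4, Pow(u, 2)))
K = 1 (K = Pow(1, 2) = 1)
Mul(Function('w')(5), K) = Mul(Mul(4, Pow(5, 2)), 1) = Mul(Mul(4, 25), 1) = Mul(100, 1) = 100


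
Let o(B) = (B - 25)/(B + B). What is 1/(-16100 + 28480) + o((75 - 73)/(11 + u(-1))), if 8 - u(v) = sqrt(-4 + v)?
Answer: -731967/6190 + 25*I*sqrt(5)/4 ≈ -118.25 + 13.975*I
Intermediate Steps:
u(v) = 8 - sqrt(-4 + v)
o(B) = (-25 + B)/(2*B) (o(B) = (-25 + B)/((2*B)) = (-25 + B)*(1/(2*B)) = (-25 + B)/(2*B))
1/(-16100 + 28480) + o((75 - 73)/(11 + u(-1))) = 1/(-16100 + 28480) + (-25 + (75 - 73)/(11 + (8 - sqrt(-4 - 1))))/(2*(((75 - 73)/(11 + (8 - sqrt(-4 - 1)))))) = 1/12380 + (-25 + 2/(11 + (8 - sqrt(-5))))/(2*((2/(11 + (8 - sqrt(-5)))))) = 1/12380 + (-25 + 2/(11 + (8 - I*sqrt(5))))/(2*((2/(11 + (8 - I*sqrt(5)))))) = 1/12380 + (-25 + 2/(19 - I*sqrt(5)))/(2*((2/(19 - I*sqrt(5))))) = 1/12380 + (19/2 - I*sqrt(5)/2)*(-25 + 2/(19 - I*sqrt(5)))/2 = 1/12380 + (-25 + 2/(19 - I*sqrt(5)))*(19/2 - I*sqrt(5)/2)/2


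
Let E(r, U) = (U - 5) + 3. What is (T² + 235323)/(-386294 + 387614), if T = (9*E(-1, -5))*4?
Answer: 99609/440 ≈ 226.38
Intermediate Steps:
E(r, U) = -2 + U (E(r, U) = (-5 + U) + 3 = -2 + U)
T = -252 (T = (9*(-2 - 5))*4 = (9*(-7))*4 = -63*4 = -252)
(T² + 235323)/(-386294 + 387614) = ((-252)² + 235323)/(-386294 + 387614) = (63504 + 235323)/1320 = 298827*(1/1320) = 99609/440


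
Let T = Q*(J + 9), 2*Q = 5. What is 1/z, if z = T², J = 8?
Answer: 4/7225 ≈ 0.00055363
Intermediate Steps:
Q = 5/2 (Q = (½)*5 = 5/2 ≈ 2.5000)
T = 85/2 (T = 5*(8 + 9)/2 = (5/2)*17 = 85/2 ≈ 42.500)
z = 7225/4 (z = (85/2)² = 7225/4 ≈ 1806.3)
1/z = 1/(7225/4) = 4/7225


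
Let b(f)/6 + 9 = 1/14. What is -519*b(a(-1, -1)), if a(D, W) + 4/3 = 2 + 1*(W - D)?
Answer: 194625/7 ≈ 27804.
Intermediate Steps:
a(D, W) = ⅔ + W - D (a(D, W) = -4/3 + (2 + 1*(W - D)) = -4/3 + (2 + (W - D)) = -4/3 + (2 + W - D) = ⅔ + W - D)
b(f) = -375/7 (b(f) = -54 + 6/14 = -54 + 6*(1/14) = -54 + 3/7 = -375/7)
-519*b(a(-1, -1)) = -519*(-375/7) = 194625/7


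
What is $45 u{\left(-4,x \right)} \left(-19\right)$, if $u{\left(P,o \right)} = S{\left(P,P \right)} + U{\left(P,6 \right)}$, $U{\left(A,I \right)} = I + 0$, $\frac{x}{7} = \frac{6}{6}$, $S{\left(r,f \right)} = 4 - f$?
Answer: $-11970$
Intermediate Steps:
$x = 7$ ($x = 7 \cdot \frac{6}{6} = 7 \cdot 6 \cdot \frac{1}{6} = 7 \cdot 1 = 7$)
$U{\left(A,I \right)} = I$
$u{\left(P,o \right)} = 10 - P$ ($u{\left(P,o \right)} = \left(4 - P\right) + 6 = 10 - P$)
$45 u{\left(-4,x \right)} \left(-19\right) = 45 \left(10 - -4\right) \left(-19\right) = 45 \left(10 + 4\right) \left(-19\right) = 45 \cdot 14 \left(-19\right) = 630 \left(-19\right) = -11970$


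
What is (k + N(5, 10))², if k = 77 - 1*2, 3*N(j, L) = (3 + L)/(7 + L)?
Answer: 14730244/2601 ≈ 5663.3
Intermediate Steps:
N(j, L) = (3 + L)/(3*(7 + L)) (N(j, L) = ((3 + L)/(7 + L))/3 = (3 + L)/(3*(7 + L)))
k = 75 (k = 77 - 2 = 75)
(k + N(5, 10))² = (75 + (3 + 10)/(3*(7 + 10)))² = (75 + (⅓)*13/17)² = (75 + (⅓)*(1/17)*13)² = (75 + 13/51)² = (3838/51)² = 14730244/2601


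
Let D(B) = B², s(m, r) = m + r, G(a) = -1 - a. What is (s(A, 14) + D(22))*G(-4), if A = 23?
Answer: 1563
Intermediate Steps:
(s(A, 14) + D(22))*G(-4) = ((23 + 14) + 22²)*(-1 - 1*(-4)) = (37 + 484)*(-1 + 4) = 521*3 = 1563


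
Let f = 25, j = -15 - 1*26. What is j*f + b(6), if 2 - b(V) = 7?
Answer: -1030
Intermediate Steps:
b(V) = -5 (b(V) = 2 - 1*7 = 2 - 7 = -5)
j = -41 (j = -15 - 26 = -41)
j*f + b(6) = -41*25 - 5 = -1025 - 5 = -1030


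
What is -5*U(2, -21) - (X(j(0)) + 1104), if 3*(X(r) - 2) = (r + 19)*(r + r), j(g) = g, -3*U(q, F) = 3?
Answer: -1101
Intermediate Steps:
U(q, F) = -1 (U(q, F) = -1/3*3 = -1)
X(r) = 2 + 2*r*(19 + r)/3 (X(r) = 2 + ((r + 19)*(r + r))/3 = 2 + ((19 + r)*(2*r))/3 = 2 + (2*r*(19 + r))/3 = 2 + 2*r*(19 + r)/3)
-5*U(2, -21) - (X(j(0)) + 1104) = -5*(-1) - ((2 + (2/3)*0**2 + (38/3)*0) + 1104) = 5 - ((2 + (2/3)*0 + 0) + 1104) = 5 - ((2 + 0 + 0) + 1104) = 5 - (2 + 1104) = 5 - 1*1106 = 5 - 1106 = -1101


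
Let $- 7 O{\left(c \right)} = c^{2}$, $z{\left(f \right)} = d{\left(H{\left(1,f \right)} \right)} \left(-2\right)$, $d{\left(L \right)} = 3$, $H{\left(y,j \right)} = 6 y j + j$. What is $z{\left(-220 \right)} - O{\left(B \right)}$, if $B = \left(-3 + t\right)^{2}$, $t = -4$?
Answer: $337$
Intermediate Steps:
$H{\left(y,j \right)} = j + 6 j y$ ($H{\left(y,j \right)} = 6 j y + j = j + 6 j y$)
$z{\left(f \right)} = -6$ ($z{\left(f \right)} = 3 \left(-2\right) = -6$)
$B = 49$ ($B = \left(-3 - 4\right)^{2} = \left(-7\right)^{2} = 49$)
$O{\left(c \right)} = - \frac{c^{2}}{7}$
$z{\left(-220 \right)} - O{\left(B \right)} = -6 - - \frac{49^{2}}{7} = -6 - \left(- \frac{1}{7}\right) 2401 = -6 - -343 = -6 + 343 = 337$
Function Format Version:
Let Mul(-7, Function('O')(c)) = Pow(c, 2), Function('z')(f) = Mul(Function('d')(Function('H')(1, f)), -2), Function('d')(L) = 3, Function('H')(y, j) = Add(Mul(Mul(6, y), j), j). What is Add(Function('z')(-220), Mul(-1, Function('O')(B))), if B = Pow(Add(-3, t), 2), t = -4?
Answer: 337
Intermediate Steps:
Function('H')(y, j) = Add(j, Mul(6, j, y)) (Function('H')(y, j) = Add(Mul(6, j, y), j) = Add(j, Mul(6, j, y)))
Function('z')(f) = -6 (Function('z')(f) = Mul(3, -2) = -6)
B = 49 (B = Pow(Add(-3, -4), 2) = Pow(-7, 2) = 49)
Function('O')(c) = Mul(Rational(-1, 7), Pow(c, 2))
Add(Function('z')(-220), Mul(-1, Function('O')(B))) = Add(-6, Mul(-1, Mul(Rational(-1, 7), Pow(49, 2)))) = Add(-6, Mul(-1, Mul(Rational(-1, 7), 2401))) = Add(-6, Mul(-1, -343)) = Add(-6, 343) = 337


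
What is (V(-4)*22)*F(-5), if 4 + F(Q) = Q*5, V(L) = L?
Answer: 2552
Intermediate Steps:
F(Q) = -4 + 5*Q (F(Q) = -4 + Q*5 = -4 + 5*Q)
(V(-4)*22)*F(-5) = (-4*22)*(-4 + 5*(-5)) = -88*(-4 - 25) = -88*(-29) = 2552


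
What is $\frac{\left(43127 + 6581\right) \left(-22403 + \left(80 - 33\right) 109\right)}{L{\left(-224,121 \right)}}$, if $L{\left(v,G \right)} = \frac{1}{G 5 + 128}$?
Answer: $-629613457920$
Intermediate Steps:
$L{\left(v,G \right)} = \frac{1}{128 + 5 G}$ ($L{\left(v,G \right)} = \frac{1}{5 G + 128} = \frac{1}{128 + 5 G}$)
$\frac{\left(43127 + 6581\right) \left(-22403 + \left(80 - 33\right) 109\right)}{L{\left(-224,121 \right)}} = \frac{\left(43127 + 6581\right) \left(-22403 + \left(80 - 33\right) 109\right)}{\frac{1}{128 + 5 \cdot 121}} = \frac{49708 \left(-22403 + 47 \cdot 109\right)}{\frac{1}{128 + 605}} = \frac{49708 \left(-22403 + 5123\right)}{\frac{1}{733}} = 49708 \left(-17280\right) \frac{1}{\frac{1}{733}} = \left(-858954240\right) 733 = -629613457920$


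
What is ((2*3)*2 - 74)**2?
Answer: 3844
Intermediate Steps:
((2*3)*2 - 74)**2 = (6*2 - 74)**2 = (12 - 74)**2 = (-62)**2 = 3844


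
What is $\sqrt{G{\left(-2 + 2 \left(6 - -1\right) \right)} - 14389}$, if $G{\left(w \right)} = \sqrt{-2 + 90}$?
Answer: $\sqrt{-14389 + 2 \sqrt{22}} \approx 119.92 i$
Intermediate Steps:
$G{\left(w \right)} = 2 \sqrt{22}$ ($G{\left(w \right)} = \sqrt{88} = 2 \sqrt{22}$)
$\sqrt{G{\left(-2 + 2 \left(6 - -1\right) \right)} - 14389} = \sqrt{2 \sqrt{22} - 14389} = \sqrt{-14389 + 2 \sqrt{22}}$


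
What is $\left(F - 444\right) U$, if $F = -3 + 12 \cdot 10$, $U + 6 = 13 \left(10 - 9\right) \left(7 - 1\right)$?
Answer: $-23544$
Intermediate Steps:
$U = 72$ ($U = -6 + 13 \left(10 - 9\right) \left(7 - 1\right) = -6 + 13 \cdot 1 \cdot 6 = -6 + 13 \cdot 6 = -6 + 78 = 72$)
$F = 117$ ($F = -3 + 120 = 117$)
$\left(F - 444\right) U = \left(117 - 444\right) 72 = \left(-327\right) 72 = -23544$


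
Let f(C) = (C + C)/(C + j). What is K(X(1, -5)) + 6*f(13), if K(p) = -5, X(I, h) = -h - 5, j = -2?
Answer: 101/11 ≈ 9.1818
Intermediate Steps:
X(I, h) = -5 - h
f(C) = 2*C/(-2 + C) (f(C) = (C + C)/(C - 2) = (2*C)/(-2 + C) = 2*C/(-2 + C))
K(X(1, -5)) + 6*f(13) = -5 + 6*(2*13/(-2 + 13)) = -5 + 6*(2*13/11) = -5 + 6*(2*13*(1/11)) = -5 + 6*(26/11) = -5 + 156/11 = 101/11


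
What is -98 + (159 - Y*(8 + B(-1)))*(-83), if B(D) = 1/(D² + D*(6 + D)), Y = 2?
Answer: -24017/2 ≈ -12009.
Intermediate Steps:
-98 + (159 - Y*(8 + B(-1)))*(-83) = -98 + (159 - 2*(8 + (½)/(-1*(3 - 1))))*(-83) = -98 + (159 - 2*(8 + (½)*(-1)/2))*(-83) = -98 + (159 - 2*(8 + (½)*(-1)*(½)))*(-83) = -98 + (159 - 2*(8 - ¼))*(-83) = -98 + (159 - 2*31/4)*(-83) = -98 + (159 - 1*31/2)*(-83) = -98 + (159 - 31/2)*(-83) = -98 + (287/2)*(-83) = -98 - 23821/2 = -24017/2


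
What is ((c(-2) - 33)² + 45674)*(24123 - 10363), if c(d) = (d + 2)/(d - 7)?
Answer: 643458880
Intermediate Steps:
c(d) = (2 + d)/(-7 + d)
((c(-2) - 33)² + 45674)*(24123 - 10363) = (((2 - 2)/(-7 - 2) - 33)² + 45674)*(24123 - 10363) = ((0/(-9) - 33)² + 45674)*13760 = ((-⅑*0 - 33)² + 45674)*13760 = ((0 - 33)² + 45674)*13760 = ((-33)² + 45674)*13760 = (1089 + 45674)*13760 = 46763*13760 = 643458880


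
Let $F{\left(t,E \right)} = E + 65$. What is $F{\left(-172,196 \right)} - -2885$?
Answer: $3146$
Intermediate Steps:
$F{\left(t,E \right)} = 65 + E$
$F{\left(-172,196 \right)} - -2885 = \left(65 + 196\right) - -2885 = 261 + 2885 = 3146$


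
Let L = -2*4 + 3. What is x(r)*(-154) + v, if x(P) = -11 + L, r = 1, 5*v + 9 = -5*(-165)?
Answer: 13136/5 ≈ 2627.2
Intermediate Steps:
v = 816/5 (v = -9/5 + (-5*(-165))/5 = -9/5 + (1/5)*825 = -9/5 + 165 = 816/5 ≈ 163.20)
L = -5 (L = -8 + 3 = -5)
x(P) = -16 (x(P) = -11 - 5 = -16)
x(r)*(-154) + v = -16*(-154) + 816/5 = 2464 + 816/5 = 13136/5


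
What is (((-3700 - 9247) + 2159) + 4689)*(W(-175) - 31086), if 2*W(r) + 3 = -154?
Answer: 380144571/2 ≈ 1.9007e+8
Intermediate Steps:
W(r) = -157/2 (W(r) = -3/2 + (½)*(-154) = -3/2 - 77 = -157/2)
(((-3700 - 9247) + 2159) + 4689)*(W(-175) - 31086) = (((-3700 - 9247) + 2159) + 4689)*(-157/2 - 31086) = ((-12947 + 2159) + 4689)*(-62329/2) = (-10788 + 4689)*(-62329/2) = -6099*(-62329/2) = 380144571/2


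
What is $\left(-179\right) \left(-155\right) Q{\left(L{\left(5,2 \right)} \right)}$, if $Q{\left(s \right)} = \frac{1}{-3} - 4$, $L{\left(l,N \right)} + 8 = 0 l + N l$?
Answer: $- \frac{360685}{3} \approx -1.2023 \cdot 10^{5}$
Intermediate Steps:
$L{\left(l,N \right)} = -8 + N l$ ($L{\left(l,N \right)} = -8 + \left(0 l + N l\right) = -8 + \left(0 + N l\right) = -8 + N l$)
$Q{\left(s \right)} = - \frac{13}{3}$ ($Q{\left(s \right)} = - \frac{1}{3} - 4 = - \frac{13}{3}$)
$\left(-179\right) \left(-155\right) Q{\left(L{\left(5,2 \right)} \right)} = \left(-179\right) \left(-155\right) \left(- \frac{13}{3}\right) = 27745 \left(- \frac{13}{3}\right) = - \frac{360685}{3}$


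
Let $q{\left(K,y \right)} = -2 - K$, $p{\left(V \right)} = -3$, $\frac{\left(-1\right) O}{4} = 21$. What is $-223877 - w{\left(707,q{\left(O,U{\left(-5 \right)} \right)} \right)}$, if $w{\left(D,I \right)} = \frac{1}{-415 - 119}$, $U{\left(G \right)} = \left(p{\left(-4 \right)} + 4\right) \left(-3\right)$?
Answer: $- \frac{119550317}{534} \approx -2.2388 \cdot 10^{5}$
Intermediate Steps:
$O = -84$ ($O = \left(-4\right) 21 = -84$)
$U{\left(G \right)} = -3$ ($U{\left(G \right)} = \left(-3 + 4\right) \left(-3\right) = 1 \left(-3\right) = -3$)
$w{\left(D,I \right)} = - \frac{1}{534}$ ($w{\left(D,I \right)} = \frac{1}{-534} = - \frac{1}{534}$)
$-223877 - w{\left(707,q{\left(O,U{\left(-5 \right)} \right)} \right)} = -223877 - - \frac{1}{534} = -223877 + \frac{1}{534} = - \frac{119550317}{534}$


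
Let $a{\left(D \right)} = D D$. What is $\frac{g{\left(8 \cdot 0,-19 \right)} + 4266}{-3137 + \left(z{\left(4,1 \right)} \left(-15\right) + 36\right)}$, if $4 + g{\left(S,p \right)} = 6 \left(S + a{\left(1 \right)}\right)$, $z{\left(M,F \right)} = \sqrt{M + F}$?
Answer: $- \frac{3308767}{2403769} + \frac{16005 \sqrt{5}}{2403769} \approx -1.3616$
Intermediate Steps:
$a{\left(D \right)} = D^{2}$
$z{\left(M,F \right)} = \sqrt{F + M}$
$g{\left(S,p \right)} = 2 + 6 S$ ($g{\left(S,p \right)} = -4 + 6 \left(S + 1^{2}\right) = -4 + 6 \left(S + 1\right) = -4 + 6 \left(1 + S\right) = -4 + \left(6 + 6 S\right) = 2 + 6 S$)
$\frac{g{\left(8 \cdot 0,-19 \right)} + 4266}{-3137 + \left(z{\left(4,1 \right)} \left(-15\right) + 36\right)} = \frac{\left(2 + 6 \cdot 8 \cdot 0\right) + 4266}{-3137 + \left(\sqrt{1 + 4} \left(-15\right) + 36\right)} = \frac{\left(2 + 6 \cdot 0\right) + 4266}{-3137 + \left(\sqrt{5} \left(-15\right) + 36\right)} = \frac{\left(2 + 0\right) + 4266}{-3137 + \left(- 15 \sqrt{5} + 36\right)} = \frac{2 + 4266}{-3137 + \left(36 - 15 \sqrt{5}\right)} = \frac{4268}{-3101 - 15 \sqrt{5}}$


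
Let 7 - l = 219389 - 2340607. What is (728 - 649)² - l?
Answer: -2114984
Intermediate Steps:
l = 2121225 (l = 7 - (219389 - 2340607) = 7 - 1*(-2121218) = 7 + 2121218 = 2121225)
(728 - 649)² - l = (728 - 649)² - 1*2121225 = 79² - 2121225 = 6241 - 2121225 = -2114984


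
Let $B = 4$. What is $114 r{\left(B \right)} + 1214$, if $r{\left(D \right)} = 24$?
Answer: $3950$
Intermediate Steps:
$114 r{\left(B \right)} + 1214 = 114 \cdot 24 + 1214 = 2736 + 1214 = 3950$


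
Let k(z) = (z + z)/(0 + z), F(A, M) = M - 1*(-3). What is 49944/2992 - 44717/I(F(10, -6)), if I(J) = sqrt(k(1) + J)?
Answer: 6243/374 + 44717*I ≈ 16.693 + 44717.0*I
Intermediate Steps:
F(A, M) = 3 + M (F(A, M) = M + 3 = 3 + M)
k(z) = 2 (k(z) = (2*z)/z = 2)
I(J) = sqrt(2 + J)
49944/2992 - 44717/I(F(10, -6)) = 49944/2992 - 44717/sqrt(2 + (3 - 6)) = 49944*(1/2992) - 44717/sqrt(2 - 3) = 6243/374 - 44717*(-I) = 6243/374 - (-44717)*I = 6243/374 + 44717*I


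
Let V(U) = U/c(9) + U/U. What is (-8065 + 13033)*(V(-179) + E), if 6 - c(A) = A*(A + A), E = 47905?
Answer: 3094035210/13 ≈ 2.3800e+8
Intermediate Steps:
c(A) = 6 - 2*A² (c(A) = 6 - A*(A + A) = 6 - A*2*A = 6 - 2*A²)
V(U) = 1 - U/156 (V(U) = U/(6 - 2*9²) + U/U = U/(6 - 2*81) + 1 = U/(6 - 162) + 1 = U/(-156) + 1 = U*(-1/156) + 1 = -U/156 + 1 = 1 - U/156)
(-8065 + 13033)*(V(-179) + E) = (-8065 + 13033)*((1 - 1/156*(-179)) + 47905) = 4968*((1 + 179/156) + 47905) = 4968*(335/156 + 47905) = 4968*(7473515/156) = 3094035210/13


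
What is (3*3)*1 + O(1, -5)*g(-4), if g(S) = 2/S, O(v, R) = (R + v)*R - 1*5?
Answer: 3/2 ≈ 1.5000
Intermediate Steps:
O(v, R) = -5 + R*(R + v) (O(v, R) = R*(R + v) - 5 = -5 + R*(R + v))
(3*3)*1 + O(1, -5)*g(-4) = (3*3)*1 + (-5 + (-5)² - 5*1)*(2/(-4)) = 9*1 + (-5 + 25 - 5)*(2*(-¼)) = 9 + 15*(-½) = 9 - 15/2 = 3/2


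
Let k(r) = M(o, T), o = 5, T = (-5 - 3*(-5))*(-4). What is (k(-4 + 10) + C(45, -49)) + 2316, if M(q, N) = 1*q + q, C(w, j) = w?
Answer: 2371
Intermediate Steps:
T = -40 (T = (-5 + 15)*(-4) = 10*(-4) = -40)
M(q, N) = 2*q (M(q, N) = q + q = 2*q)
k(r) = 10 (k(r) = 2*5 = 10)
(k(-4 + 10) + C(45, -49)) + 2316 = (10 + 45) + 2316 = 55 + 2316 = 2371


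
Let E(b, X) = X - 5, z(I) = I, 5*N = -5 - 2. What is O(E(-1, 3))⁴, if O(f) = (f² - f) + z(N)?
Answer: 279841/625 ≈ 447.75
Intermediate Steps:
N = -7/5 (N = (-5 - 2)/5 = (⅕)*(-7) = -7/5 ≈ -1.4000)
E(b, X) = -5 + X
O(f) = -7/5 + f² - f (O(f) = (f² - f) - 7/5 = -7/5 + f² - f)
O(E(-1, 3))⁴ = (-7/5 + (-5 + 3)² - (-5 + 3))⁴ = (-7/5 + (-2)² - 1*(-2))⁴ = (-7/5 + 4 + 2)⁴ = (23/5)⁴ = 279841/625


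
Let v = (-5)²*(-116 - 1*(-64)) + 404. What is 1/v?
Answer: -1/896 ≈ -0.0011161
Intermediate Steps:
v = -896 (v = 25*(-116 + 64) + 404 = 25*(-52) + 404 = -1300 + 404 = -896)
1/v = 1/(-896) = -1/896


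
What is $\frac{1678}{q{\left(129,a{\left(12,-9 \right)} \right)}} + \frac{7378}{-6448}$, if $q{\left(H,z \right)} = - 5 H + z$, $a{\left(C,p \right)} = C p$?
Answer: $- \frac{264119}{78312} \approx -3.3727$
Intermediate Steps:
$q{\left(H,z \right)} = z - 5 H$
$\frac{1678}{q{\left(129,a{\left(12,-9 \right)} \right)}} + \frac{7378}{-6448} = \frac{1678}{12 \left(-9\right) - 645} + \frac{7378}{-6448} = \frac{1678}{-108 - 645} + 7378 \left(- \frac{1}{6448}\right) = \frac{1678}{-753} - \frac{119}{104} = 1678 \left(- \frac{1}{753}\right) - \frac{119}{104} = - \frac{1678}{753} - \frac{119}{104} = - \frac{264119}{78312}$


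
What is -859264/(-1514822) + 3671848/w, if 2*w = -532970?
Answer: -2666607582008/201838670335 ≈ -13.212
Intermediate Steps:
w = -266485 (w = (½)*(-532970) = -266485)
-859264/(-1514822) + 3671848/w = -859264/(-1514822) + 3671848/(-266485) = -859264*(-1/1514822) + 3671848*(-1/266485) = 429632/757411 - 3671848/266485 = -2666607582008/201838670335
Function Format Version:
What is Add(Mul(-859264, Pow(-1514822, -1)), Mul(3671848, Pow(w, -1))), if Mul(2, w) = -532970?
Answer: Rational(-2666607582008, 201838670335) ≈ -13.212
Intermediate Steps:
w = -266485 (w = Mul(Rational(1, 2), -532970) = -266485)
Add(Mul(-859264, Pow(-1514822, -1)), Mul(3671848, Pow(w, -1))) = Add(Mul(-859264, Pow(-1514822, -1)), Mul(3671848, Pow(-266485, -1))) = Add(Mul(-859264, Rational(-1, 1514822)), Mul(3671848, Rational(-1, 266485))) = Add(Rational(429632, 757411), Rational(-3671848, 266485)) = Rational(-2666607582008, 201838670335)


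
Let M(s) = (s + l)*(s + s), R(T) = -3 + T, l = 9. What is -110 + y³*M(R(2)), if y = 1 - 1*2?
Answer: -94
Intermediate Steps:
y = -1 (y = 1 - 2 = -1)
M(s) = 2*s*(9 + s) (M(s) = (s + 9)*(s + s) = (9 + s)*(2*s) = 2*s*(9 + s))
-110 + y³*M(R(2)) = -110 + (-1)³*(2*(-3 + 2)*(9 + (-3 + 2))) = -110 - 2*(-1)*(9 - 1) = -110 - 2*(-1)*8 = -110 - 1*(-16) = -110 + 16 = -94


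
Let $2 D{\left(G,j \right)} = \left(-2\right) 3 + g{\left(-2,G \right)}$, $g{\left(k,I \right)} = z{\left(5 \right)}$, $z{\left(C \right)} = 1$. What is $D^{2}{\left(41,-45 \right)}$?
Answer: $\frac{25}{4} \approx 6.25$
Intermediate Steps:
$g{\left(k,I \right)} = 1$
$D{\left(G,j \right)} = - \frac{5}{2}$ ($D{\left(G,j \right)} = \frac{\left(-2\right) 3 + 1}{2} = \frac{-6 + 1}{2} = \frac{1}{2} \left(-5\right) = - \frac{5}{2}$)
$D^{2}{\left(41,-45 \right)} = \left(- \frac{5}{2}\right)^{2} = \frac{25}{4}$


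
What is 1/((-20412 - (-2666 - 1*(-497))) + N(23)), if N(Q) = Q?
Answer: -1/18220 ≈ -5.4885e-5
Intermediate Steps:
1/((-20412 - (-2666 - 1*(-497))) + N(23)) = 1/((-20412 - (-2666 - 1*(-497))) + 23) = 1/((-20412 - (-2666 + 497)) + 23) = 1/((-20412 - 1*(-2169)) + 23) = 1/((-20412 + 2169) + 23) = 1/(-18243 + 23) = 1/(-18220) = -1/18220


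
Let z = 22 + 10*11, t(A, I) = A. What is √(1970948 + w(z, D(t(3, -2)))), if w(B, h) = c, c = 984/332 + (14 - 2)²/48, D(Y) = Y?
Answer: √13577901857/83 ≈ 1403.9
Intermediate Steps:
z = 132 (z = 22 + 110 = 132)
c = 495/83 (c = 984*(1/332) + 12²*(1/48) = 246/83 + 144*(1/48) = 246/83 + 3 = 495/83 ≈ 5.9639)
w(B, h) = 495/83
√(1970948 + w(z, D(t(3, -2)))) = √(1970948 + 495/83) = √(163589179/83) = √13577901857/83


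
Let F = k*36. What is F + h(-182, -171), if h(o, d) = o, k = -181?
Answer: -6698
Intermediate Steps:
F = -6516 (F = -181*36 = -6516)
F + h(-182, -171) = -6516 - 182 = -6698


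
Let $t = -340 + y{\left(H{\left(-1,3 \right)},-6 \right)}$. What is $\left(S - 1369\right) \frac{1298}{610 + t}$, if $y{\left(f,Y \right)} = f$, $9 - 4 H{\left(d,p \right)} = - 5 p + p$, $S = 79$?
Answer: $- \frac{2232560}{367} \approx -6083.3$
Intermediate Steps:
$H{\left(d,p \right)} = \frac{9}{4} + p$ ($H{\left(d,p \right)} = \frac{9}{4} - \frac{- 5 p + p}{4} = \frac{9}{4} - \frac{\left(-4\right) p}{4} = \frac{9}{4} + p$)
$t = - \frac{1339}{4}$ ($t = -340 + \left(\frac{9}{4} + 3\right) = -340 + \frac{21}{4} = - \frac{1339}{4} \approx -334.75$)
$\left(S - 1369\right) \frac{1298}{610 + t} = \left(79 - 1369\right) \frac{1298}{610 - \frac{1339}{4}} = - 1290 \frac{1298}{\frac{1101}{4}} = - 1290 \cdot 1298 \cdot \frac{4}{1101} = \left(-1290\right) \frac{5192}{1101} = - \frac{2232560}{367}$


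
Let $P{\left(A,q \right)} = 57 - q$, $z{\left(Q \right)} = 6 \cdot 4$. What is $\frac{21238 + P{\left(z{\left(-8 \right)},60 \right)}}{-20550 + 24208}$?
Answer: $\frac{685}{118} \approx 5.8051$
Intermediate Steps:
$z{\left(Q \right)} = 24$
$\frac{21238 + P{\left(z{\left(-8 \right)},60 \right)}}{-20550 + 24208} = \frac{21238 + \left(57 - 60\right)}{-20550 + 24208} = \frac{21238 + \left(57 - 60\right)}{3658} = \left(21238 - 3\right) \frac{1}{3658} = 21235 \cdot \frac{1}{3658} = \frac{685}{118}$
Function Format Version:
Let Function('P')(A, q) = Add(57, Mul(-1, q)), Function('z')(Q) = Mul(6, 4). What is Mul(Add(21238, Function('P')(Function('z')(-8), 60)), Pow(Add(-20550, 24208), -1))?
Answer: Rational(685, 118) ≈ 5.8051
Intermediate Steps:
Function('z')(Q) = 24
Mul(Add(21238, Function('P')(Function('z')(-8), 60)), Pow(Add(-20550, 24208), -1)) = Mul(Add(21238, Add(57, Mul(-1, 60))), Pow(Add(-20550, 24208), -1)) = Mul(Add(21238, Add(57, -60)), Pow(3658, -1)) = Mul(Add(21238, -3), Rational(1, 3658)) = Mul(21235, Rational(1, 3658)) = Rational(685, 118)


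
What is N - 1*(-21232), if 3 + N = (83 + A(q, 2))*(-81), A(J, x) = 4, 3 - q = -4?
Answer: 14182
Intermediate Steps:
q = 7 (q = 3 - 1*(-4) = 3 + 4 = 7)
N = -7050 (N = -3 + (83 + 4)*(-81) = -3 + 87*(-81) = -3 - 7047 = -7050)
N - 1*(-21232) = -7050 - 1*(-21232) = -7050 + 21232 = 14182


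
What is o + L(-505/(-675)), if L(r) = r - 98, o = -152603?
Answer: -20614534/135 ≈ -1.5270e+5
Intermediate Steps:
L(r) = -98 + r
o + L(-505/(-675)) = -152603 + (-98 - 505/(-675)) = -152603 + (-98 - 505*(-1/675)) = -152603 + (-98 + 101/135) = -152603 - 13129/135 = -20614534/135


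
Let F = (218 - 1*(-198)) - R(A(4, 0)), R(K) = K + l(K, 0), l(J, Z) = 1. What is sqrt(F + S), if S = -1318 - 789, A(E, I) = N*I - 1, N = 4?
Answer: I*sqrt(1691) ≈ 41.122*I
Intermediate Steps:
A(E, I) = -1 + 4*I (A(E, I) = 4*I - 1 = -1 + 4*I)
R(K) = 1 + K (R(K) = K + 1 = 1 + K)
F = 416 (F = (218 - 1*(-198)) - (1 + (-1 + 4*0)) = (218 + 198) - (1 + (-1 + 0)) = 416 - (1 - 1) = 416 - 1*0 = 416 + 0 = 416)
S = -2107
sqrt(F + S) = sqrt(416 - 2107) = sqrt(-1691) = I*sqrt(1691)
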